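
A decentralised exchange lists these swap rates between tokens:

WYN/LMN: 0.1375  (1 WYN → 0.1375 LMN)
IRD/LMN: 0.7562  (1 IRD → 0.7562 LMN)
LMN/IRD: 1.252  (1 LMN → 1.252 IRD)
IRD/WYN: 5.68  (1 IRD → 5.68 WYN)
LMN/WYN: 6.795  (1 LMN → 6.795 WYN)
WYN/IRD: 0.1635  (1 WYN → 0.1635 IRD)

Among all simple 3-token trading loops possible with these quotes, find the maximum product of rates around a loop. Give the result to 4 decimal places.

0.9778

LMN→IRD→WYN→LMN: 1.252 × 5.68 × 0.1375 = 0.97781
LMN→WYN→IRD→LMN: 6.795 × 0.1635 × 0.7562 = 0.84012
Maximum is LMN→IRD→WYN→LMN at 0.9778; no arbitrage — every cycle loses value.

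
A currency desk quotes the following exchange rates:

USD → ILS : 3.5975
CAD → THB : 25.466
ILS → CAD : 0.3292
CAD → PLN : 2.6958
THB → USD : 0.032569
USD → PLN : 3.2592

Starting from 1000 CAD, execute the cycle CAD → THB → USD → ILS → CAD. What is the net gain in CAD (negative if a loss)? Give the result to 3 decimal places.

-17.742

1000 CAD × 25.466 = 25466 THB
25466 THB × 0.032569 = 829.402154 USD
829.402154 USD × 3.5975 = 2983.774249015 ILS
2983.774249015 ILS × 0.3292 = 982.258482775738 CAD
Net change: 982.258482775738 − 1000 = -17.741517224262 CAD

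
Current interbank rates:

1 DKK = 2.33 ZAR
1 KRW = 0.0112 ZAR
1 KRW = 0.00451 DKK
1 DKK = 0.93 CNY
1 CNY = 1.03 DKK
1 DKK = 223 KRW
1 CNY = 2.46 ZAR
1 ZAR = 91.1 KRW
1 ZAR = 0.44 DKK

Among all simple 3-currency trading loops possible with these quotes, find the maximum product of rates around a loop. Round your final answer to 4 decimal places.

1.0989

ZAR→DKK→KRW→ZAR: 0.44 × 223 × 0.0112 = 1.09894
ZAR→DKK→CNY→ZAR: 0.44 × 0.93 × 2.46 = 1.00663
ZAR→KRW→DKK→ZAR: 91.1 × 0.00451 × 2.33 = 0.95731
Maximum is ZAR→DKK→KRW→ZAR at 1.0989; arbitrage exists.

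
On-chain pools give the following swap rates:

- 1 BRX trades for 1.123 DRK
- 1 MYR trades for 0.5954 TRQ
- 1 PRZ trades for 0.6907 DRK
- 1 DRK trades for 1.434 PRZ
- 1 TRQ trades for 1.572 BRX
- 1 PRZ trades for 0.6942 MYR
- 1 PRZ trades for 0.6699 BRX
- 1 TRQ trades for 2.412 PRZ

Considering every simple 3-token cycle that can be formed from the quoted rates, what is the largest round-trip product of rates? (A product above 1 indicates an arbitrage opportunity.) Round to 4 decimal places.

1.0788

BRX→DRK→PRZ→BRX: 1.123 × 1.434 × 0.6699 = 1.07879
MYR→TRQ→PRZ→MYR: 0.5954 × 2.412 × 0.6942 = 0.99694
Maximum is BRX→DRK→PRZ→BRX at 1.0788; arbitrage exists.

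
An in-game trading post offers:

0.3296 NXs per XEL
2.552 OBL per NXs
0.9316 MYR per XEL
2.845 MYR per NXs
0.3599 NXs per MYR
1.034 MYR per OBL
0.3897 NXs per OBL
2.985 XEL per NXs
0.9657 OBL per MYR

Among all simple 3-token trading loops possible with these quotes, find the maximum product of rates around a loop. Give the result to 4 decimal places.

OBL→NXs→MYR→OBL: 0.3897 × 2.845 × 0.9657 = 1.07067
MYR→NXs→XEL→MYR: 0.3599 × 2.985 × 0.9316 = 1.00082
OBL→MYR→NXs→OBL: 1.034 × 0.3599 × 2.552 = 0.94969
Maximum is OBL→NXs→MYR→OBL at 1.0707; arbitrage exists.

1.0707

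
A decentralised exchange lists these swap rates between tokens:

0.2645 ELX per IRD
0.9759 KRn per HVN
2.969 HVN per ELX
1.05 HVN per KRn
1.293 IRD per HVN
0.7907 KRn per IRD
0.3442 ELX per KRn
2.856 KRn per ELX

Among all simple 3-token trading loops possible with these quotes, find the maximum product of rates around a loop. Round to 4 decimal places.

1.0735

HVN→IRD→KRn→HVN: 1.293 × 0.7907 × 1.05 = 1.07349
HVN→IRD→ELX→HVN: 1.293 × 0.2645 × 2.969 = 1.01539
HVN→KRn→ELX→HVN: 0.9759 × 0.3442 × 2.969 = 0.99730
Maximum is HVN→IRD→KRn→HVN at 1.0735; arbitrage exists.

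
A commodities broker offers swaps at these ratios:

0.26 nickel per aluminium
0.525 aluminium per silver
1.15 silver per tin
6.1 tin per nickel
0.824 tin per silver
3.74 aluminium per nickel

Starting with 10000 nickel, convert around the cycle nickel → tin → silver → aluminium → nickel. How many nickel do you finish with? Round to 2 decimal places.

9575.48

10000 nickel × 6.1 = 61000 tin
61000 tin × 1.15 = 70150 silver
70150 silver × 0.525 = 36828.75 aluminium
36828.75 aluminium × 0.26 = 9575.475 nickel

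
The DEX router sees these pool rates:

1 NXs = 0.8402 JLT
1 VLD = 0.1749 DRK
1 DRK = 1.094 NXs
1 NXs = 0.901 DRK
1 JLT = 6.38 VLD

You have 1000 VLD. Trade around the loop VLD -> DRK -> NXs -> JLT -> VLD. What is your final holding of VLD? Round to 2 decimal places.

1000 VLD × 0.1749 = 174.9 DRK
174.9 DRK × 1.094 = 191.3406 NXs
191.3406 NXs × 0.8402 = 160.76437212 JLT
160.76437212 JLT × 6.38 = 1025.6766941256 VLD

1025.68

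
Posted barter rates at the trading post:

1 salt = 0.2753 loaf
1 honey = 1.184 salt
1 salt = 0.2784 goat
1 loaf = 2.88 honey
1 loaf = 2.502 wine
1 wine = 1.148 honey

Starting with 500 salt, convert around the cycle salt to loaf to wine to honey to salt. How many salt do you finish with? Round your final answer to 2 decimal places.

468.12

500 salt × 0.2753 = 137.65 loaf
137.65 loaf × 2.502 = 344.4003 wine
344.4003 wine × 1.148 = 395.3715444 honey
395.3715444 honey × 1.184 = 468.1199085696 salt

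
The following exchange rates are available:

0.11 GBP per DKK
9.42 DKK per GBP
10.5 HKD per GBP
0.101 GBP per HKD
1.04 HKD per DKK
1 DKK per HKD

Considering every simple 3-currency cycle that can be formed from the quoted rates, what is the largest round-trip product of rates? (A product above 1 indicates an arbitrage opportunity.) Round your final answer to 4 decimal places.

HKD→DKK→GBP→HKD: 1 × 0.11 × 10.5 = 1.15500
HKD→GBP→DKK→HKD: 0.101 × 9.42 × 1.04 = 0.98948
Maximum is HKD→DKK→GBP→HKD at 1.1550; arbitrage exists.

1.1550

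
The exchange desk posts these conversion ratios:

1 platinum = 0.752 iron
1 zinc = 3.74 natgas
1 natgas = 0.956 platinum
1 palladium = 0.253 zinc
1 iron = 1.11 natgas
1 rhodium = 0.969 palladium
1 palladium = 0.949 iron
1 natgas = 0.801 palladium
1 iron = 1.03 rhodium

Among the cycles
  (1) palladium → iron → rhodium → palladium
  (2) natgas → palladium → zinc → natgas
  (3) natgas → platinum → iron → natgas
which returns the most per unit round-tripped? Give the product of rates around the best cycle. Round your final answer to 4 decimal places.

0.9472

(1) 0.949 × 1.03 × 0.969 = 0.94717
(2) 0.801 × 0.253 × 3.74 = 0.75792
(3) 0.956 × 0.752 × 1.11 = 0.79799
Highest is cycle (1) at 0.9472 (≤1, no arbitrage).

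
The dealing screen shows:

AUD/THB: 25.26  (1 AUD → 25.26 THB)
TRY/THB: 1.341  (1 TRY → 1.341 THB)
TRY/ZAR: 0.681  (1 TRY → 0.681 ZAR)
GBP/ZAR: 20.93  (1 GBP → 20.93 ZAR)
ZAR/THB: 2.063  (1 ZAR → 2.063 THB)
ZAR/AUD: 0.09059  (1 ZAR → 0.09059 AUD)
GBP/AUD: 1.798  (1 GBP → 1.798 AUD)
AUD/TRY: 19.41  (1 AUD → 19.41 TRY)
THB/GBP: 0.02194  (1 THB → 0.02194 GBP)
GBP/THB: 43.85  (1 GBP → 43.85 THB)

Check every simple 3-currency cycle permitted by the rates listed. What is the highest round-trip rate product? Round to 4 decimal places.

TRY→ZAR→AUD→TRY: 0.681 × 0.09059 × 19.41 = 1.19744
GBP→AUD→THB→GBP: 1.798 × 25.26 × 0.02194 = 0.99646
GBP→ZAR→THB→GBP: 20.93 × 2.063 × 0.02194 = 0.94734
Maximum is TRY→ZAR→AUD→TRY at 1.1974; arbitrage exists.

1.1974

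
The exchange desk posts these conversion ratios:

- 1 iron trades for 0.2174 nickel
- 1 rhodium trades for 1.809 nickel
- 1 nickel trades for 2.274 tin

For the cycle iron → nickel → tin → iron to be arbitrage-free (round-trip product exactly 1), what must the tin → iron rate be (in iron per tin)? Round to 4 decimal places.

2.0228

Known legs of the cycle: 0.2174 × 2.274 = 0.4943676
For no arbitrage the full-cycle product must be 1, so the missing rate is 1 / 0.4943676 ≈ 2.022786.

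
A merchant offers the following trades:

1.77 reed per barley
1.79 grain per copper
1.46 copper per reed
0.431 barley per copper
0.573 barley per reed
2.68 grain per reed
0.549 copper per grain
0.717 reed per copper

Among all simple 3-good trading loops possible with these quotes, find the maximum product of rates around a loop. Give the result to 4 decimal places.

1.1138

copper→barley→reed→copper: 0.431 × 1.77 × 1.46 = 1.11379
copper→reed→grain→copper: 0.717 × 2.68 × 0.549 = 1.05494
Maximum is copper→barley→reed→copper at 1.1138; arbitrage exists.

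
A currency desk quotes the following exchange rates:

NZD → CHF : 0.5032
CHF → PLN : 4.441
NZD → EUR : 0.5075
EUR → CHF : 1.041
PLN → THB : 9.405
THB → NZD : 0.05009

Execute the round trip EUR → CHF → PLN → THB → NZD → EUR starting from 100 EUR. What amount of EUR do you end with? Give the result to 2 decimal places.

100 EUR × 1.041 = 104.1 CHF
104.1 CHF × 4.441 = 462.3081 PLN
462.3081 PLN × 9.405 = 4348.0076805 THB
4348.0076805 THB × 0.05009 = 217.791704716245 NZD
217.791704716245 NZD × 0.5075 = 110.5292901434943375 EUR

110.53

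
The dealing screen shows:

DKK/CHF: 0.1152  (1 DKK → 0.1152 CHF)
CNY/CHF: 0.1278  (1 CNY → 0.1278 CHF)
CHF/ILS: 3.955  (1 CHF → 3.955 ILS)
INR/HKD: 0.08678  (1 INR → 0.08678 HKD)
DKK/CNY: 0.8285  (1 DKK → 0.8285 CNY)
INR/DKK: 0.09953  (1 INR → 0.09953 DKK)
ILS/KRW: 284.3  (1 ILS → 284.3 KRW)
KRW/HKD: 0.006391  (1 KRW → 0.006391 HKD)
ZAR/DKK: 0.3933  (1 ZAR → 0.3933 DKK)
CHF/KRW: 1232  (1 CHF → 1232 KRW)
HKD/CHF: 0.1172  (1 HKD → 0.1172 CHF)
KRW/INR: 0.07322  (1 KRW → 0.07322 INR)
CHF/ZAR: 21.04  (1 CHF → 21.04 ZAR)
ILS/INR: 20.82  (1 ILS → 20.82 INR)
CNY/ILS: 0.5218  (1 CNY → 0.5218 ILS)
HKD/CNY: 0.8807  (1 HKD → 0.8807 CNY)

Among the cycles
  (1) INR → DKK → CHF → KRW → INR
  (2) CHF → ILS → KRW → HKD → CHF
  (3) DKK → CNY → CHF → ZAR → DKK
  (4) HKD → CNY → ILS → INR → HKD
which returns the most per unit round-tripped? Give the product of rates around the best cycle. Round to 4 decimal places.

(1) 0.09953 × 0.1152 × 1232 × 0.07322 = 1.03430
(2) 3.955 × 284.3 × 0.006391 × 0.1172 = 0.84221
(3) 0.8285 × 0.1278 × 21.04 × 0.3933 = 0.87618
(4) 0.8807 × 0.5218 × 20.82 × 0.08678 = 0.83030
Highest is cycle (1) at 1.0343 (>1, arbitrage).

1.0343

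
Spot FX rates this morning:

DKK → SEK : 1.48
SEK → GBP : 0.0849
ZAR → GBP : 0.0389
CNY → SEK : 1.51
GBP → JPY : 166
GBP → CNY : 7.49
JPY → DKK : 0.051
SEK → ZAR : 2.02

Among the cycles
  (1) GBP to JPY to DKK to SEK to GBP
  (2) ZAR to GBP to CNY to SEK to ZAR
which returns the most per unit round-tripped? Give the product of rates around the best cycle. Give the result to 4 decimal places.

1.0638

(1) 166 × 0.051 × 1.48 × 0.0849 = 1.06377
(2) 0.0389 × 7.49 × 1.51 × 2.02 = 0.88871
Highest is cycle (1) at 1.0638 (>1, arbitrage).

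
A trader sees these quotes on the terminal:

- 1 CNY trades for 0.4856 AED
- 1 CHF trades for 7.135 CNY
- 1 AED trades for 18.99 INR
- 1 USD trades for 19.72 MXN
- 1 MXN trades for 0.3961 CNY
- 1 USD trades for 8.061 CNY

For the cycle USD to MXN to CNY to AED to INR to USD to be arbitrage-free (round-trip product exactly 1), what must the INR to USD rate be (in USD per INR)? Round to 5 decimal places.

Known legs of the cycle: 19.72 × 0.3961 × 0.4856 × 18.99 = 72.030328566048
For no arbitrage the full-cycle product must be 1, so the missing rate is 1 / 72.030328566048 ≈ 0.0138830.

0.01388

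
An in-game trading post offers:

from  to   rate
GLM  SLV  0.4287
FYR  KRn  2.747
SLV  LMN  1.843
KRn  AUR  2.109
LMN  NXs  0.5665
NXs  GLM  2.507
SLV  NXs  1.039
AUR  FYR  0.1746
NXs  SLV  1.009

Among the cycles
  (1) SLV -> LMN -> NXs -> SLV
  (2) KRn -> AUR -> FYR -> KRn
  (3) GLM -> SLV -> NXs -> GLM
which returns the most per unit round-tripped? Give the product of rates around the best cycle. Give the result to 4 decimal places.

(1) 1.843 × 0.5665 × 1.009 = 1.05346
(2) 2.109 × 0.1746 × 2.747 = 1.01153
(3) 0.4287 × 1.039 × 2.507 = 1.11667
Highest is cycle (3) at 1.1167 (>1, arbitrage).

1.1167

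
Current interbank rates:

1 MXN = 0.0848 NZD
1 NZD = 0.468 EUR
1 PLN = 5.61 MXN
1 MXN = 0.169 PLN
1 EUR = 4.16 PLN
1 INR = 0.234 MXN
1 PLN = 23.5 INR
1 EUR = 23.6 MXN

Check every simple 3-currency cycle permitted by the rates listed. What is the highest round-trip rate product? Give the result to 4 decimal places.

0.9366

NZD→EUR→MXN→NZD: 0.468 × 23.6 × 0.0848 = 0.93660
INR→MXN→PLN→INR: 0.234 × 0.169 × 23.5 = 0.92933
Maximum is NZD→EUR→MXN→NZD at 0.9366; no arbitrage — every cycle loses value.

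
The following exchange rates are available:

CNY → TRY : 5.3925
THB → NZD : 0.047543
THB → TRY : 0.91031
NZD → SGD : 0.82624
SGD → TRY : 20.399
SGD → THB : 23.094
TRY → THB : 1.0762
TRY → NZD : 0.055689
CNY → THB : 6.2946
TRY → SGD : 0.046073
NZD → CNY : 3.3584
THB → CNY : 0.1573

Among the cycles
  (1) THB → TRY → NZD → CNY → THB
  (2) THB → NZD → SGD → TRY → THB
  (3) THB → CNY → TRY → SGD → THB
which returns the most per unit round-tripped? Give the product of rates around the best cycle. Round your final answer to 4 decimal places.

1.0717

(1) 0.91031 × 0.055689 × 3.3584 × 6.2946 = 1.07167
(2) 0.047543 × 0.82624 × 20.399 × 1.0762 = 0.86237
(3) 0.1573 × 5.3925 × 0.046073 × 23.094 = 0.90254
Highest is cycle (1) at 1.0717 (>1, arbitrage).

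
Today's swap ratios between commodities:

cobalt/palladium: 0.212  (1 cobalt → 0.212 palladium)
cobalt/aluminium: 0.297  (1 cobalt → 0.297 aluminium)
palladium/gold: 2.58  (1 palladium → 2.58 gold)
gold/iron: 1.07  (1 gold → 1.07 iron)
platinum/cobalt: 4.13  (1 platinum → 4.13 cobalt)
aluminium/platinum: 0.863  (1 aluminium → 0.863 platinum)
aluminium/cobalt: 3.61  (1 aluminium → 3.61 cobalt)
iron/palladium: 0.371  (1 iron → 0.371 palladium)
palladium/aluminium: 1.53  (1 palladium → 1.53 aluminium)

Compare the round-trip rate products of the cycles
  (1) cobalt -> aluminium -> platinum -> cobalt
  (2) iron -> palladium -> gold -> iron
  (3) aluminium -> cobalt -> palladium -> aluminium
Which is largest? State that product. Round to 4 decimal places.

1.1709

(1) 0.297 × 0.863 × 4.13 = 1.05856
(2) 0.371 × 2.58 × 1.07 = 1.02418
(3) 3.61 × 0.212 × 1.53 = 1.17094
Highest is cycle (3) at 1.1709 (>1, arbitrage).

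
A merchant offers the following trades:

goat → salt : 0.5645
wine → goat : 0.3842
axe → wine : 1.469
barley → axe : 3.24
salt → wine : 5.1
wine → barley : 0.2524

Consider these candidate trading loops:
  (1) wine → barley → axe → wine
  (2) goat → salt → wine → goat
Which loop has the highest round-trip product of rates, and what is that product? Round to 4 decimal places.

1.2013

(1) 0.2524 × 3.24 × 1.469 = 1.20131
(2) 0.5645 × 5.1 × 0.3842 = 1.10609
Highest is cycle (1) at 1.2013 (>1, arbitrage).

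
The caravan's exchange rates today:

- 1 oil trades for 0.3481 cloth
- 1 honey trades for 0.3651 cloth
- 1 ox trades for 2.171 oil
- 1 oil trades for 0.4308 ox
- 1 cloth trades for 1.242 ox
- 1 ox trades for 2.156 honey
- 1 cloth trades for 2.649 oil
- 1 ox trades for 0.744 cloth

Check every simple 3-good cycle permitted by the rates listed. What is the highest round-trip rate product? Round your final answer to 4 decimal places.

0.9776

honey→cloth→ox→honey: 0.3651 × 1.242 × 2.156 = 0.97765
ox→oil→cloth→ox: 2.171 × 0.3481 × 1.242 = 0.93861
ox→cloth→oil→ox: 0.744 × 2.649 × 0.4308 = 0.84904
Maximum is honey→cloth→ox→honey at 0.9776; no arbitrage — every cycle loses value.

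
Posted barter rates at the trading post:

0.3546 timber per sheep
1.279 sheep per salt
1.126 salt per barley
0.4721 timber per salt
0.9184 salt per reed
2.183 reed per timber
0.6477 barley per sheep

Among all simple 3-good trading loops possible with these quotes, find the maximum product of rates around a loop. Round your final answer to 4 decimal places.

reed→salt→timber→reed: 0.9184 × 0.4721 × 2.183 = 0.94650
barley→salt→sheep→barley: 1.126 × 1.279 × 0.6477 = 0.93279
Maximum is reed→salt→timber→reed at 0.9465; no arbitrage — every cycle loses value.

0.9465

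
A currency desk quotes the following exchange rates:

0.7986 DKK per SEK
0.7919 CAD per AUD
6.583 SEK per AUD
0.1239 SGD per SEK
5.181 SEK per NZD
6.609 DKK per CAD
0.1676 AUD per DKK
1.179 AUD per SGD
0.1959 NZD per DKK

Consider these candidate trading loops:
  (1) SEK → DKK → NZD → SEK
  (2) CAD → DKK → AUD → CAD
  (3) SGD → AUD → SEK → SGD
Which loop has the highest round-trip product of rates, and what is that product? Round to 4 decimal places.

(1) 0.7986 × 0.1959 × 5.181 = 0.81055
(2) 6.609 × 0.1676 × 0.7919 = 0.87716
(3) 1.179 × 6.583 × 0.1239 = 0.96163
Highest is cycle (3) at 0.9616 (≤1, no arbitrage).

0.9616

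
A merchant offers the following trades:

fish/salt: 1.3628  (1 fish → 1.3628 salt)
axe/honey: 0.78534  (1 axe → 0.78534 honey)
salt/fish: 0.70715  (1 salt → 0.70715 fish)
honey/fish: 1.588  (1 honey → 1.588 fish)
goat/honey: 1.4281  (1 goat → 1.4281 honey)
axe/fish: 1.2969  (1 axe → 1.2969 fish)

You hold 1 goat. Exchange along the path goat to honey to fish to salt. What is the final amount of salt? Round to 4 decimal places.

3.0906

1 goat × 1.4281 = 1.4281 honey
1.4281 honey × 1.588 = 2.2678228 fish
2.2678228 fish × 1.3628 = 3.09058891184 salt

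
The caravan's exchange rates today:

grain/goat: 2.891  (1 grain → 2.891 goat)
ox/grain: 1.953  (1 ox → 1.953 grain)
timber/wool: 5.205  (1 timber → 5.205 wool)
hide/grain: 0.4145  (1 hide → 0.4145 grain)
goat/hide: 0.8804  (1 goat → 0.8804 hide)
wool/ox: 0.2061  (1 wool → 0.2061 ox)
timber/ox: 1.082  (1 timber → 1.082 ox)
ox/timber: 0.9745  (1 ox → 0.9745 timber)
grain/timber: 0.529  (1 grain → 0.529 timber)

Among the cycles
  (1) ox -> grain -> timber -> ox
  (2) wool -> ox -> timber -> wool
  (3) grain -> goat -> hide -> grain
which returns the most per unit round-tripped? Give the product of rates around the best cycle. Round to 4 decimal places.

(1) 1.953 × 0.529 × 1.082 = 1.11785
(2) 0.2061 × 0.9745 × 5.205 = 1.04540
(3) 2.891 × 0.8804 × 0.4145 = 1.05500
Highest is cycle (1) at 1.1179 (>1, arbitrage).

1.1179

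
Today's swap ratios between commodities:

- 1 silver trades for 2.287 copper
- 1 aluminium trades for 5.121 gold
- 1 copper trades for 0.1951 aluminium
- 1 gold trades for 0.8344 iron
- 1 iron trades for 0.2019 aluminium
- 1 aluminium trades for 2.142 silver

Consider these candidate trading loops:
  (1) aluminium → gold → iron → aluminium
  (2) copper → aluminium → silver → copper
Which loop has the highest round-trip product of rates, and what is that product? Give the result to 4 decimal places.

(1) 5.121 × 0.8344 × 0.2019 = 0.86271
(2) 0.1951 × 2.142 × 2.287 = 0.95575
Highest is cycle (2) at 0.9557 (≤1, no arbitrage).

0.9557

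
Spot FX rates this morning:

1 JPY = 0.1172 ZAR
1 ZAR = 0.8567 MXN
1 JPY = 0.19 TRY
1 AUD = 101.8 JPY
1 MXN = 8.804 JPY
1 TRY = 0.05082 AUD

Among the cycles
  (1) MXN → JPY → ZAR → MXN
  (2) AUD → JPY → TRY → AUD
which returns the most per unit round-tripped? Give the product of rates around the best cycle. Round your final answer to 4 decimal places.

(1) 8.804 × 0.1172 × 0.8567 = 0.88397
(2) 101.8 × 0.19 × 0.05082 = 0.98296
Highest is cycle (2) at 0.9830 (≤1, no arbitrage).

0.9830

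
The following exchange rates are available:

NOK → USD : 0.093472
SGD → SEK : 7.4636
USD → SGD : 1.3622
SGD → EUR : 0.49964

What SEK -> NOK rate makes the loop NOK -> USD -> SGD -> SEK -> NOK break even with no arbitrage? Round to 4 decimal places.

Known legs of the cycle: 0.093472 × 1.3622 × 7.4636 = 0.95032196487424
For no arbitrage the full-cycle product must be 1, so the missing rate is 1 / 0.95032196487424 ≈ 1.052275.

1.0523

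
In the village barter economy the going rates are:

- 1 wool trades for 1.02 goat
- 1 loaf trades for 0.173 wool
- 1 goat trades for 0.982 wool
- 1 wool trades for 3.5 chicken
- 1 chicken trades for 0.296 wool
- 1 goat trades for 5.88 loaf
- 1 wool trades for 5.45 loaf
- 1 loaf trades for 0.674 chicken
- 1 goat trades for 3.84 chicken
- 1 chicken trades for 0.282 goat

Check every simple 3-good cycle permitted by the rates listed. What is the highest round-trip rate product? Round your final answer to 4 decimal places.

1.1594

chicken→wool→goat→chicken: 0.296 × 1.02 × 3.84 = 1.15937
chicken→goat→loaf→chicken: 0.282 × 5.88 × 0.674 = 1.11760
chicken→wool→loaf→chicken: 0.296 × 5.45 × 0.674 = 1.08730
goat→loaf→wool→goat: 5.88 × 0.173 × 1.02 = 1.03758
chicken→goat→wool→chicken: 0.282 × 0.982 × 3.5 = 0.96923
Maximum is chicken→wool→goat→chicken at 1.1594; arbitrage exists.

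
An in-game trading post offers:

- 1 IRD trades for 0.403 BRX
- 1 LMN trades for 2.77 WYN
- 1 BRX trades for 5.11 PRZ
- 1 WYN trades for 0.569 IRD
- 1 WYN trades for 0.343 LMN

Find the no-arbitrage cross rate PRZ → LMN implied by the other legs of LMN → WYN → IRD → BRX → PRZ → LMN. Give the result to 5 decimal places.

0.30809

Known legs of the cycle: 2.77 × 0.569 × 0.403 × 5.11 = 3.2457717929
For no arbitrage the full-cycle product must be 1, so the missing rate is 1 / 3.2457717929 ≈ 0.3080931.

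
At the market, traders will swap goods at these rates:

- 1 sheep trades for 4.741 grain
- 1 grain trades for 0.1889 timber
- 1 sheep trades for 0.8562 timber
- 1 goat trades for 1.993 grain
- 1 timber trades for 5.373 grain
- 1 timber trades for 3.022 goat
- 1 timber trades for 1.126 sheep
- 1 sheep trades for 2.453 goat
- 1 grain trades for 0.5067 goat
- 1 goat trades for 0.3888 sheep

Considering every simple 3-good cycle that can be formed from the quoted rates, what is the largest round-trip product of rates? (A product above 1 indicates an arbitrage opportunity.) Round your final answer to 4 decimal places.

goat→grain→timber→goat: 1.993 × 0.1889 × 3.022 = 1.13772
sheep→grain→timber→sheep: 4.741 × 0.1889 × 1.126 = 1.00842
sheep→timber→goat→sheep: 0.8562 × 3.022 × 0.3888 = 1.00600
sheep→grain→goat→sheep: 4.741 × 0.5067 × 0.3888 = 0.93400
Maximum is goat→grain→timber→goat at 1.1377; arbitrage exists.

1.1377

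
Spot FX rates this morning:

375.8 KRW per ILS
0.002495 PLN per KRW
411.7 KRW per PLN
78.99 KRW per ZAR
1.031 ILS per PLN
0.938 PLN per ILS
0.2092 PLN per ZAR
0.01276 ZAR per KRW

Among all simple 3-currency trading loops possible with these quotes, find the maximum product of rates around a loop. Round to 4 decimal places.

KRW→ZAR→PLN→KRW: 0.01276 × 0.2092 × 411.7 = 1.09899
KRW→PLN→ILS→KRW: 0.002495 × 1.031 × 375.8 = 0.96669
Maximum is KRW→ZAR→PLN→KRW at 1.0990; arbitrage exists.

1.0990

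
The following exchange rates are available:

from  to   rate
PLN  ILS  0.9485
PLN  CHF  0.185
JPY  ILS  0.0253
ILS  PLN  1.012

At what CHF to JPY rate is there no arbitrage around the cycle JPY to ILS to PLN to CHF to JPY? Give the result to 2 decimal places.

Known legs of the cycle: 0.0253 × 1.012 × 0.185 = 0.004736666
For no arbitrage the full-cycle product must be 1, so the missing rate is 1 / 0.004736666 ≈ 211.1190.

211.12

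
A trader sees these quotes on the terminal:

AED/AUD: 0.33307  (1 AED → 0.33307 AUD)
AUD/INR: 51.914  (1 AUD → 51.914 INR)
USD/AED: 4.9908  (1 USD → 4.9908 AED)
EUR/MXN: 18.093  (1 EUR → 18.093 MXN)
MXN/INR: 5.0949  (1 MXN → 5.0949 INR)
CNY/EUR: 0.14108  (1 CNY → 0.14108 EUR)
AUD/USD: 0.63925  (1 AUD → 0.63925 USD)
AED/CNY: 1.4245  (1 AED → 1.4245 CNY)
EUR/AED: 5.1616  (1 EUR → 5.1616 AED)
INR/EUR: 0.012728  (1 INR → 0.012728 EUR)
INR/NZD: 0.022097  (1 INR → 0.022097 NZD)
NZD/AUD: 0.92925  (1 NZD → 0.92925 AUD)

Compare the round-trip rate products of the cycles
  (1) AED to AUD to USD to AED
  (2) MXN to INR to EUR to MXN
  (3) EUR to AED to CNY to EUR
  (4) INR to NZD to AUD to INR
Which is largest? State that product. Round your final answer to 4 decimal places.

1.1733

(1) 0.33307 × 0.63925 × 4.9908 = 1.06262
(2) 5.0949 × 0.012728 × 18.093 = 1.17329
(3) 5.1616 × 1.4245 × 0.14108 = 1.03732
(4) 0.022097 × 0.92925 × 51.914 = 1.06598
Highest is cycle (2) at 1.1733 (>1, arbitrage).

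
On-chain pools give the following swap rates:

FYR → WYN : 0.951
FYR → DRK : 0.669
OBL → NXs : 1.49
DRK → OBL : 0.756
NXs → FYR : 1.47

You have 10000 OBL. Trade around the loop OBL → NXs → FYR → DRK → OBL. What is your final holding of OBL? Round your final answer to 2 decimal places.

10000 OBL × 1.49 = 14900 NXs
14900 NXs × 1.47 = 21903 FYR
21903 FYR × 0.669 = 14653.107 DRK
14653.107 DRK × 0.756 = 11077.748892 OBL

11077.75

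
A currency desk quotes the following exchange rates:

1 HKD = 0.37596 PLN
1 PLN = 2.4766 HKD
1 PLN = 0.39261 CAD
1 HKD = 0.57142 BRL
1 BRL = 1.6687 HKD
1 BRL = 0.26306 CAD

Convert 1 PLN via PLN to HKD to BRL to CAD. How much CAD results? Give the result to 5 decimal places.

0.37228

1 PLN × 2.4766 = 2.4766 HKD
2.4766 HKD × 0.57142 = 1.415178772 BRL
1.415178772 BRL × 0.26306 = 0.37227692776232 CAD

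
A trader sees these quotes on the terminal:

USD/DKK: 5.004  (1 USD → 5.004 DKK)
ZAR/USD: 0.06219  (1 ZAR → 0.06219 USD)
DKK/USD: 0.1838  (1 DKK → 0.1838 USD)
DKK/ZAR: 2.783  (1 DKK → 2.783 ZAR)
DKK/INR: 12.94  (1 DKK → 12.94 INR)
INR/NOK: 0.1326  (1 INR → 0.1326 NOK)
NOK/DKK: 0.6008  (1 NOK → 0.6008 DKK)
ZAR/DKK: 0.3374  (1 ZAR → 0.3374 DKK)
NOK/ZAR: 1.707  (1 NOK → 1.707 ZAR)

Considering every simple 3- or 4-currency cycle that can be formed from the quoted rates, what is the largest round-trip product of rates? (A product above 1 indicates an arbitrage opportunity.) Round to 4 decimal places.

1.0309

NOK→DKK→INR→NOK: 0.6008 × 12.94 × 0.1326 = 1.03088
NOK→ZAR→DKK→INR→NOK: 1.707 × 0.3374 × 12.94 × 0.1326 = 0.98823
USD→DKK→ZAR→USD: 5.004 × 2.783 × 0.06219 = 0.86607
Maximum is NOK→DKK→INR→NOK at 1.0309; arbitrage exists.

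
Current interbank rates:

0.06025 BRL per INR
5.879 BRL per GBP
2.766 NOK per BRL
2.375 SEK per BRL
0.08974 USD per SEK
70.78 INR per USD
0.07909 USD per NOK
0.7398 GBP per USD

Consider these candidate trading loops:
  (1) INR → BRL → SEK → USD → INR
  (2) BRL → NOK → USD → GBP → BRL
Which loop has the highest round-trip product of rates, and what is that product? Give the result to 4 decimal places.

0.9515

(1) 0.06025 × 2.375 × 0.08974 × 70.78 = 0.90890
(2) 2.766 × 0.07909 × 0.7398 × 5.879 = 0.95146
Highest is cycle (2) at 0.9515 (≤1, no arbitrage).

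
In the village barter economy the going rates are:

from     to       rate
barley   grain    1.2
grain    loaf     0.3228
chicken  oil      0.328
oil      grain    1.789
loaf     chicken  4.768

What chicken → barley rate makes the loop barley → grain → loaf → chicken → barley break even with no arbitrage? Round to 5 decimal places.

Known legs of the cycle: 1.2 × 0.3228 × 4.768 = 1.84693248
For no arbitrage the full-cycle product must be 1, so the missing rate is 1 / 1.84693248 ≈ 0.5414383.

0.54144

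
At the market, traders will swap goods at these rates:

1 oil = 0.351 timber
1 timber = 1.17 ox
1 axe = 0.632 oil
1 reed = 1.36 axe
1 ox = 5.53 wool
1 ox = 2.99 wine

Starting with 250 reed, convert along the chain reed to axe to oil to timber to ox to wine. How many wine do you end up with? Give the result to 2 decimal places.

263.85

250 reed × 1.36 = 340 axe
340 axe × 0.632 = 214.88 oil
214.88 oil × 0.351 = 75.42288 timber
75.42288 timber × 1.17 = 88.2447696 ox
88.2447696 ox × 2.99 = 263.851861104 wine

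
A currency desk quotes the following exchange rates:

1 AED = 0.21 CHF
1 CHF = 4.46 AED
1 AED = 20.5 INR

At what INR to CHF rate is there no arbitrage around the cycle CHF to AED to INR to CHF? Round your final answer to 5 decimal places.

0.01094

Known legs of the cycle: 4.46 × 20.5 = 91.43
For no arbitrage the full-cycle product must be 1, so the missing rate is 1 / 91.43 ≈ 0.0109373.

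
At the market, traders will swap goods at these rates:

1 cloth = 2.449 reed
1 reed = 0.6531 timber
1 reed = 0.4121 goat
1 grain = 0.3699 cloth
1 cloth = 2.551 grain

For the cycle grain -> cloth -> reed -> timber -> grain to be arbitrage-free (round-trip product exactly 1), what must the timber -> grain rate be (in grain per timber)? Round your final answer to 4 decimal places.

1.6902

Known legs of the cycle: 0.3699 × 2.449 × 0.6531 = 0.59163355881
For no arbitrage the full-cycle product must be 1, so the missing rate is 1 / 0.59163355881 ≈ 1.690235.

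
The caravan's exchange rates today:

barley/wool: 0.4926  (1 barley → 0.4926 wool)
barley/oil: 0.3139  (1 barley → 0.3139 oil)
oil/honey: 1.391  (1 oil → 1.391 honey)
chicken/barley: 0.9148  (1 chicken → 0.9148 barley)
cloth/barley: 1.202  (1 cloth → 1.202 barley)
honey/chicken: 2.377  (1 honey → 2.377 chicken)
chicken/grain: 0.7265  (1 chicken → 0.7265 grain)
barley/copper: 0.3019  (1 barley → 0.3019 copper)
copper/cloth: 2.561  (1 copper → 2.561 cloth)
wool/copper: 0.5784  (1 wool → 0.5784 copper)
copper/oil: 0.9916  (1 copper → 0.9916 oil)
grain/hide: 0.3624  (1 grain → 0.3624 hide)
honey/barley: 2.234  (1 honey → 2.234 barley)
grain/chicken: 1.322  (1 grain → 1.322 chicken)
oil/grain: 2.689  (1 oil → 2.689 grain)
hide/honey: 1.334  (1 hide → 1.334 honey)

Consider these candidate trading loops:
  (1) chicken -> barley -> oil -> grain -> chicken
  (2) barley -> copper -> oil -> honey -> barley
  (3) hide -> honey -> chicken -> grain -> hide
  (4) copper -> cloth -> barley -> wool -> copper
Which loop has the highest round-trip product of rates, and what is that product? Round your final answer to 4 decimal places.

(1) 0.9148 × 0.3139 × 2.689 × 1.322 = 1.02080
(2) 0.3019 × 0.9916 × 1.391 × 2.234 = 0.93027
(3) 1.334 × 2.377 × 0.7265 × 0.3624 = 0.83485
(4) 2.561 × 1.202 × 0.4926 × 0.5784 = 0.87708
Highest is cycle (1) at 1.0208 (>1, arbitrage).

1.0208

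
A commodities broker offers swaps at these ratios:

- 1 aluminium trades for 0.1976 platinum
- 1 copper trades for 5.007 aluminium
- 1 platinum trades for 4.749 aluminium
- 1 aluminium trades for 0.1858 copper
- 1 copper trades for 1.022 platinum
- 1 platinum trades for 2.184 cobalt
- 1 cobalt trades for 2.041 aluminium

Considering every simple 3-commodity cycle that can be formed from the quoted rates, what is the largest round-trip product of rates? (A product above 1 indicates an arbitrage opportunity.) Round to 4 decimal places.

0.9018

aluminium→copper→platinum→aluminium: 0.1858 × 1.022 × 4.749 = 0.90178
aluminium→platinum→cobalt→aluminium: 0.1976 × 2.184 × 2.041 = 0.88081
Maximum is aluminium→copper→platinum→aluminium at 0.9018; no arbitrage — every cycle loses value.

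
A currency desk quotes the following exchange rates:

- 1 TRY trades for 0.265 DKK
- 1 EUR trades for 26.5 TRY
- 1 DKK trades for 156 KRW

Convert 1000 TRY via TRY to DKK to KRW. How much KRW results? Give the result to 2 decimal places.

41340.00

1000 TRY × 0.265 = 265 DKK
265 DKK × 156 = 41340 KRW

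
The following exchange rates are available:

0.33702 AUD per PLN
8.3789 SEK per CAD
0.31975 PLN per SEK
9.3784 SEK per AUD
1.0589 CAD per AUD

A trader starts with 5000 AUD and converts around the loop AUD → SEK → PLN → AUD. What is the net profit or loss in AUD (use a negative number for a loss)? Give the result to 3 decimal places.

53.183

5000 AUD × 9.3784 = 46892 SEK
46892 SEK × 0.31975 = 14993.717 PLN
14993.717 PLN × 0.33702 = 5053.18250334 AUD
Net change: 5053.18250334 − 5000 = 53.18250334 AUD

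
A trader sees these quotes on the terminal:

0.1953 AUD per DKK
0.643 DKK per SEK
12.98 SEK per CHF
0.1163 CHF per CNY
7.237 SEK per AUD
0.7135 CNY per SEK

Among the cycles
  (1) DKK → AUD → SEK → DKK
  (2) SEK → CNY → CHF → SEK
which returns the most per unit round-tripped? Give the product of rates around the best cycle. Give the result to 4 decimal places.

(1) 0.1953 × 7.237 × 0.643 = 0.90881
(2) 0.7135 × 0.1163 × 12.98 = 1.07708
Highest is cycle (2) at 1.0771 (>1, arbitrage).

1.0771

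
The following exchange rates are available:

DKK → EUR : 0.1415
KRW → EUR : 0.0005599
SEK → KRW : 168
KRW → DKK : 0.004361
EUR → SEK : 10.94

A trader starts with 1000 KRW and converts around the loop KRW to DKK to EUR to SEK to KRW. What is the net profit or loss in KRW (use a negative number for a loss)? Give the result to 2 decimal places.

1000 KRW × 0.004361 = 4.361 DKK
4.361 DKK × 0.1415 = 0.6170815 EUR
0.6170815 EUR × 10.94 = 6.75087161 SEK
6.75087161 SEK × 168 = 1134.14643048 KRW
Net change: 1134.14643048 − 1000 = 134.14643048 KRW

134.15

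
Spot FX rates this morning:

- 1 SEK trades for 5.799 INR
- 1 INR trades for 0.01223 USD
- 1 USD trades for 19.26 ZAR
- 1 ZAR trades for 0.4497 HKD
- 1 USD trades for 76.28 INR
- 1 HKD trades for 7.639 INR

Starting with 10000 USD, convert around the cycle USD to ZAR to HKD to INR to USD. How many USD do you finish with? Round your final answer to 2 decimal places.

10000 USD × 19.26 = 192600 ZAR
192600 ZAR × 0.4497 = 86612.22 HKD
86612.22 HKD × 7.639 = 661630.74858 INR
661630.74858 INR × 0.01223 = 8091.7440551334 USD

8091.74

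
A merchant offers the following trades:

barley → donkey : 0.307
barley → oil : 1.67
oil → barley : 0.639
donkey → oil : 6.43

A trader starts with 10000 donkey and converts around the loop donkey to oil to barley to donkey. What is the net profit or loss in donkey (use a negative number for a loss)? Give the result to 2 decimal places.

2613.92

10000 donkey × 6.43 = 64300 oil
64300 oil × 0.639 = 41087.7 barley
41087.7 barley × 0.307 = 12613.9239 donkey
Net change: 12613.9239 − 10000 = 2613.9239 donkey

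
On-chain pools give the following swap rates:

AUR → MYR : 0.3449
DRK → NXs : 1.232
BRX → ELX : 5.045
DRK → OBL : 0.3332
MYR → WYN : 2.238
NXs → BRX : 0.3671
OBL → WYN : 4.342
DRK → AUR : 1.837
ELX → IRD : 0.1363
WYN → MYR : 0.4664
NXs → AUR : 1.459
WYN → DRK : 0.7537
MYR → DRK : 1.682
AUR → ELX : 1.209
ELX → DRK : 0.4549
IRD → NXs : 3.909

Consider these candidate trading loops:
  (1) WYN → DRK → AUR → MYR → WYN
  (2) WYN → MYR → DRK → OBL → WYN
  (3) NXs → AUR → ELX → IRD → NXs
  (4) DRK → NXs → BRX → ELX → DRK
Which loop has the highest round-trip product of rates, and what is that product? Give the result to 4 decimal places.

(1) 0.7537 × 1.837 × 0.3449 × 2.238 = 1.06871
(2) 0.4664 × 1.682 × 0.3332 × 4.342 = 1.13496
(3) 1.459 × 1.209 × 0.1363 × 3.909 = 0.93982
(4) 1.232 × 0.3671 × 5.045 × 0.4549 = 1.03794
Highest is cycle (2) at 1.1350 (>1, arbitrage).

1.1350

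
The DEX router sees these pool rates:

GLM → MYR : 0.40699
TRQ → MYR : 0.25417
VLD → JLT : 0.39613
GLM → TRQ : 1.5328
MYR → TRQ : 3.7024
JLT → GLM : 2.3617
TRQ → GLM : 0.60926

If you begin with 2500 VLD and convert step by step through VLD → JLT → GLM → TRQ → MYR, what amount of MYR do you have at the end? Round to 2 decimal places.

911.20

2500 VLD × 0.39613 = 990.325 JLT
990.325 JLT × 2.3617 = 2338.8505525 GLM
2338.8505525 GLM × 1.5328 = 3584.990126872 TRQ
3584.990126872 TRQ × 0.25417 = 911.19694054705624 MYR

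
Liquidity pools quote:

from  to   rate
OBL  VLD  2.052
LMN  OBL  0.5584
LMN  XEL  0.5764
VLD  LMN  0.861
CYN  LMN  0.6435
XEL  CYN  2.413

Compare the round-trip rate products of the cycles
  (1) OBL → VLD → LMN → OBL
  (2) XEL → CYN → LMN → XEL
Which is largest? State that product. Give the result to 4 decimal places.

(1) 2.052 × 0.861 × 0.5584 = 0.98657
(2) 2.413 × 0.6435 × 0.5764 = 0.89501
Highest is cycle (1) at 0.9866 (≤1, no arbitrage).

0.9866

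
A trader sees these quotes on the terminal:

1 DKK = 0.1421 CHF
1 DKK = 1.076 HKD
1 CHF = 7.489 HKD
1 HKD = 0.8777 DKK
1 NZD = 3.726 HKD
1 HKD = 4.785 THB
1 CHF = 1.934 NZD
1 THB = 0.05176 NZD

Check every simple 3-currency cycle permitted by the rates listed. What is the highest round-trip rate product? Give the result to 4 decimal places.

0.9340

HKD→DKK→CHF→HKD: 0.8777 × 0.1421 × 7.489 = 0.93404
HKD→THB→NZD→HKD: 4.785 × 0.05176 × 3.726 = 0.92282
Maximum is HKD→DKK→CHF→HKD at 0.9340; no arbitrage — every cycle loses value.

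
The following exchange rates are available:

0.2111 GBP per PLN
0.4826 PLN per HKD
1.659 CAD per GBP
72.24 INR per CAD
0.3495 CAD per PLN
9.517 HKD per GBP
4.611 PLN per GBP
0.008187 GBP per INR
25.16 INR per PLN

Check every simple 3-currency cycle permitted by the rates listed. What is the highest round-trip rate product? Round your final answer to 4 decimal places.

CAD→INR→GBP→CAD: 72.24 × 0.008187 × 1.659 = 0.98118
HKD→PLN→GBP→HKD: 0.4826 × 0.2111 × 9.517 = 0.96956
INR→GBP→PLN→INR: 0.008187 × 4.611 × 25.16 = 0.94980
Maximum is CAD→INR→GBP→CAD at 0.9812; no arbitrage — every cycle loses value.

0.9812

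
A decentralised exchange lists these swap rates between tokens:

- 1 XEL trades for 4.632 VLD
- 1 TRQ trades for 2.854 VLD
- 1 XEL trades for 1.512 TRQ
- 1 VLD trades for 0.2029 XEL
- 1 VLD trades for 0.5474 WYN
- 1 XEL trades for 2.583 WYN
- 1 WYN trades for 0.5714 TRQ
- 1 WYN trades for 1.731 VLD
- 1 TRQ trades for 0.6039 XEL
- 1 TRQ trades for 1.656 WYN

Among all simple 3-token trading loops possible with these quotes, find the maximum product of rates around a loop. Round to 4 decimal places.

XEL→WYN→VLD→XEL: 2.583 × 1.731 × 0.2029 = 0.90720
WYN→TRQ→VLD→WYN: 0.5714 × 2.854 × 0.5474 = 0.89269
XEL→WYN→TRQ→XEL: 2.583 × 0.5714 × 0.6039 = 0.89131
XEL→TRQ→VLD→XEL: 1.512 × 2.854 × 0.2029 = 0.87556
Maximum is XEL→WYN→VLD→XEL at 0.9072; no arbitrage — every cycle loses value.

0.9072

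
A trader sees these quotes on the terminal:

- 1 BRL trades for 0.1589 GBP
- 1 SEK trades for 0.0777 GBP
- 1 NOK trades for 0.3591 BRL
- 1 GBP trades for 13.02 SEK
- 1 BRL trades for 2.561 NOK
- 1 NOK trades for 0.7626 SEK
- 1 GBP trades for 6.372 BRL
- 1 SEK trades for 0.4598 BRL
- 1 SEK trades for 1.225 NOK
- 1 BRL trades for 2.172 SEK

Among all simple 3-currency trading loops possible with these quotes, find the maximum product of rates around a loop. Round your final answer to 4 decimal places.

SEK→GBP→BRL→SEK: 0.0777 × 6.372 × 2.172 = 1.07537
SEK→NOK→BRL→SEK: 1.225 × 0.3591 × 2.172 = 0.95546
SEK→BRL→GBP→SEK: 0.4598 × 0.1589 × 13.02 = 0.95127
SEK→BRL→NOK→SEK: 0.4598 × 2.561 × 0.7626 = 0.89800
Maximum is SEK→GBP→BRL→SEK at 1.0754; arbitrage exists.

1.0754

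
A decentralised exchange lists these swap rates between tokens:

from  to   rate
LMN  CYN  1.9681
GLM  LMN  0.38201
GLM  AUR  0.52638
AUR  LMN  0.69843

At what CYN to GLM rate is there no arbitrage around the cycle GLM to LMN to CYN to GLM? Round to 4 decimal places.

Known legs of the cycle: 0.38201 × 1.9681 = 0.751833881
For no arbitrage the full-cycle product must be 1, so the missing rate is 1 / 0.751833881 ≈ 1.330081.

1.3301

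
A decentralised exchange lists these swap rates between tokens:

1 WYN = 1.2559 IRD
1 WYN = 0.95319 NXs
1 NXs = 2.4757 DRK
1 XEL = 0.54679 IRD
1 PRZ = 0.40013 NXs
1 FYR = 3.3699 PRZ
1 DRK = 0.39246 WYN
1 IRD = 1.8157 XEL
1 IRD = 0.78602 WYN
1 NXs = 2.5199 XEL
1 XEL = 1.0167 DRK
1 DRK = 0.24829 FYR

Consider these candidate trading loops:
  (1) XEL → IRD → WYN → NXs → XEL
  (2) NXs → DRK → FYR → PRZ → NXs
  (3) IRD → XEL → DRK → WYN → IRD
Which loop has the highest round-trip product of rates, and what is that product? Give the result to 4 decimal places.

1.0323

(1) 0.54679 × 0.78602 × 0.95319 × 2.5199 = 1.03233
(2) 2.4757 × 0.24829 × 3.3699 × 0.40013 = 0.82885
(3) 1.8157 × 1.0167 × 0.39246 × 1.2559 = 0.90989
Highest is cycle (1) at 1.0323 (>1, arbitrage).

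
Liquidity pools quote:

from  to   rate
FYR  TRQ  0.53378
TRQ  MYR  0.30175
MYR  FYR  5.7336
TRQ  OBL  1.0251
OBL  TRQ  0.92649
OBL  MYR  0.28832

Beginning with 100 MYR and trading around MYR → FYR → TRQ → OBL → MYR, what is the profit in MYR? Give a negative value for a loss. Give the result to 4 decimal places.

-9.5454

100 MYR × 5.7336 = 573.36 FYR
573.36 FYR × 0.53378 = 306.0481008 TRQ
306.0481008 TRQ × 1.0251 = 313.72990813008 OBL
313.72990813008 OBL × 0.28832 = 90.4546071120646656 MYR
Net change: 90.4546071120646656 − 100 = -9.5453928879353344 MYR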